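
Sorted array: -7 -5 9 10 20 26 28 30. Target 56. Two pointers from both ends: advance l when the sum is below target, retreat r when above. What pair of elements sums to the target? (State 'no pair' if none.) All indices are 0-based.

l=0 r=7: -7+30=23 <56, l++
l=1 r=7: -5+30=25 <56, l++
l=2 r=7: 9+30=39 <56, l++
l=3 r=7: 10+30=40 <56, l++
l=4 r=7: 20+30=50 <56, l++
l=5 r=7: 26+30=56, found

(26, 30)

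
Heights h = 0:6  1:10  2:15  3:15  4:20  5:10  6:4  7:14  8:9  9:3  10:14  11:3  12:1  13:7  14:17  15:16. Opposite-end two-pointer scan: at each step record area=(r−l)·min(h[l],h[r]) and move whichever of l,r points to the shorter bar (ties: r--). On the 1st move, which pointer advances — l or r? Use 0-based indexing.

[0,15] min(6,16)*15=90 best=90 * → l++

l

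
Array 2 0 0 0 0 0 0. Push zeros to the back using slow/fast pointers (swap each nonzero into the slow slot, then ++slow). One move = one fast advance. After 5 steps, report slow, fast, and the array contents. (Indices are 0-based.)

slow=1, fast=5, a=[2, 0, 0, 0, 0, 0, 0]

slow=0 fast=0: a[fast]=2≠0 swap→a[0]=2, slow++,fast++
slow=1 fast=1: a[fast]=0, fast++
slow=1 fast=2: a[fast]=0, fast++
slow=1 fast=3: a[fast]=0, fast++
slow=1 fast=4: a[fast]=0, fast++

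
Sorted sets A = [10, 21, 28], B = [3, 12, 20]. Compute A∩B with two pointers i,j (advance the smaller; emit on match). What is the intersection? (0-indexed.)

intersection = []

[i=0,j=0] 10>3 → j++
[i=0,j=1] 10<12 → i++
[i=1,j=1] 21>12 → j++
[i=1,j=2] 21>20 → j++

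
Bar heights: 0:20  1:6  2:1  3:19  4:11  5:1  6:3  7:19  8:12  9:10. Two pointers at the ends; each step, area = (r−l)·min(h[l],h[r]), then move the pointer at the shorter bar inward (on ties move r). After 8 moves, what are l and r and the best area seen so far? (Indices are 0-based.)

l=0, r=1, best area=133

l=0 r=9: min(20,10)*9=90 best=90 *, r--
l=0 r=8: min(20,12)*8=96 best=96 *, r--
l=0 r=7: min(20,19)*7=133 best=133 *, r--
l=0 r=6: min(20,3)*6=18 best=133, r--
l=0 r=5: min(20,1)*5=5 best=133, r--
l=0 r=4: min(20,11)*4=44 best=133, r--
l=0 r=3: min(20,19)*3=57 best=133, r--
l=0 r=2: min(20,1)*2=2 best=133, r--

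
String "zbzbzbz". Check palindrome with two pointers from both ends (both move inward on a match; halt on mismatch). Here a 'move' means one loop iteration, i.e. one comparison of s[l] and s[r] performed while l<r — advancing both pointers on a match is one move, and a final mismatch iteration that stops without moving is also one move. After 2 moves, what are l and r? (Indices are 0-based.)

[0,6] 'z'=='z' → l++,r--
[1,5] 'b'=='b' → l++,r--

l=2, r=4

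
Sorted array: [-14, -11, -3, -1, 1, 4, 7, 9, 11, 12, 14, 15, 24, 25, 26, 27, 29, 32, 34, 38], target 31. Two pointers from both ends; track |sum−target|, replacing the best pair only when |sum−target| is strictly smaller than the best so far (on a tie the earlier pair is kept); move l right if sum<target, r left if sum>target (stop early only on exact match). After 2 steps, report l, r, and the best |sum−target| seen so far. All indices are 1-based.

l=3, r=20, best |Δ|=4

[1,20] -14+38=24 d=7 * → l++
[2,20] -11+38=27 d=4 * → l++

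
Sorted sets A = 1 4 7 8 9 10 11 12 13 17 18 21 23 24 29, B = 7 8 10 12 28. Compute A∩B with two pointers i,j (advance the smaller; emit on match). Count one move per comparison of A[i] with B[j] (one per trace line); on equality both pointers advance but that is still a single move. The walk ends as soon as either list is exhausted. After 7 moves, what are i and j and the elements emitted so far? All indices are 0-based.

i=7, j=3, emitted=[7, 8, 10]

[i=0,j=0] 1<7 → i++
[i=1,j=0] 4<7 → i++
[i=2,j=0] 7==7 emit → i++,j++
[i=3,j=1] 8==8 emit → i++,j++
[i=4,j=2] 9<10 → i++
[i=5,j=2] 10==10 emit → i++,j++
[i=6,j=3] 11<12 → i++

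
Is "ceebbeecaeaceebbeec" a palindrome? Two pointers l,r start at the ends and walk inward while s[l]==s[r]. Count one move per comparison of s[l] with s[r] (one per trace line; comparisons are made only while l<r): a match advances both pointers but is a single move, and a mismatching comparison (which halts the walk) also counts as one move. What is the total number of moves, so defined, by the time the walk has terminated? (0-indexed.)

[0,18] 'c'=='c' → l++,r--
[1,17] 'e'=='e' → l++,r--
[2,16] 'e'=='e' → l++,r--
[3,15] 'b'=='b' → l++,r--
[4,14] 'b'=='b' → l++,r--
[5,13] 'e'=='e' → l++,r--
[6,12] 'e'=='e' → l++,r--
[7,11] 'c'=='c' → l++,r--
[8,10] 'a'=='a' → l++,r--

9 moves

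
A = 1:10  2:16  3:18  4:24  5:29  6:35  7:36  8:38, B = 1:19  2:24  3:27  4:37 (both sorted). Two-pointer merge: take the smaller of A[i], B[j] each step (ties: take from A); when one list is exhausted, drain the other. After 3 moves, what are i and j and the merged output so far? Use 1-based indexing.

[i=1,j=1] A[i]=10<=B[j]=19 take 10 → i++
[i=2,j=1] A[i]=16<=B[j]=19 take 16 → i++
[i=3,j=1] A[i]=18<=B[j]=19 take 18 → i++

i=4, j=1, merged so far=[10, 16, 18]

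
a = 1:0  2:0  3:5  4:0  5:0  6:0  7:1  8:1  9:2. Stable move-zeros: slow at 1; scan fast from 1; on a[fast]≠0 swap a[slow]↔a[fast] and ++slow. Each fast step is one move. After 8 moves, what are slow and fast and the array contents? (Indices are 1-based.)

(s=1,f=1) a[fast]=0 → fast++
(s=1,f=2) a[fast]=0 → fast++
(s=1,f=3) a[fast]=5≠0 swap→a[1]=5 → slow++,fast++
(s=2,f=4) a[fast]=0 → fast++
(s=2,f=5) a[fast]=0 → fast++
(s=2,f=6) a[fast]=0 → fast++
(s=2,f=7) a[fast]=1≠0 swap→a[2]=1 → slow++,fast++
(s=3,f=8) a[fast]=1≠0 swap→a[3]=1 → slow++,fast++

slow=4, fast=9, a=[5, 1, 1, 0, 0, 0, 0, 0, 2]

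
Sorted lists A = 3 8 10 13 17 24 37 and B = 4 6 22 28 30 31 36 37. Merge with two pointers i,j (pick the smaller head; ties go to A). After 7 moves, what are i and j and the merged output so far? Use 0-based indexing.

[i=0,j=0] A[i]=3<=B[j]=4 take 3 → i++
[i=1,j=0] A[i]=8>B[j]=4 take 4 → j++
[i=1,j=1] A[i]=8>B[j]=6 take 6 → j++
[i=1,j=2] A[i]=8<=B[j]=22 take 8 → i++
[i=2,j=2] A[i]=10<=B[j]=22 take 10 → i++
[i=3,j=2] A[i]=13<=B[j]=22 take 13 → i++
[i=4,j=2] A[i]=17<=B[j]=22 take 17 → i++

i=5, j=2, merged so far=[3, 4, 6, 8, 10, 13, 17]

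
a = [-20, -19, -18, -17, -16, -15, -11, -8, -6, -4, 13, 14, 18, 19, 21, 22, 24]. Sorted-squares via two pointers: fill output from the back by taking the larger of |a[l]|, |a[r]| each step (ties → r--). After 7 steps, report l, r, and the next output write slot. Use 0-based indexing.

l=2, r=11, next write slot=9

[0,16] |-20|<=|24| out[16]=576 → r--
[0,15] |-20|<=|22| out[15]=484 → r--
[0,14] |-20|<=|21| out[14]=441 → r--
[0,13] |-20|>|19| out[13]=400 → l++
[1,13] |-19|<=|19| out[12]=361 → r--
[1,12] |-19|>|18| out[11]=361 → l++
[2,12] |-18|<=|18| out[10]=324 → r--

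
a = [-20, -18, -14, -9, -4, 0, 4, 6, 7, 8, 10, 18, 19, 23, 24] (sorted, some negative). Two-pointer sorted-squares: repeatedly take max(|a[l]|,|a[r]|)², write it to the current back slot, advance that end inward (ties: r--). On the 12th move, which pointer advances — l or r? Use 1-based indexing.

[1,15] |-20|<=|24| out[15]=576 → r--
[1,14] |-20|<=|23| out[14]=529 → r--
[1,13] |-20|>|19| out[13]=400 → l++
[2,13] |-18|<=|19| out[12]=361 → r--
[2,12] |-18|<=|18| out[11]=324 → r--
[2,11] |-18|>|10| out[10]=324 → l++
[3,11] |-14|>|10| out[9]=196 → l++
[4,11] |-9|<=|10| out[8]=100 → r--
[4,10] |-9|>|8| out[7]=81 → l++
[5,10] |-4|<=|8| out[6]=64 → r--
[5,9] |-4|<=|7| out[5]=49 → r--
[5,8] |-4|<=|6| out[4]=36 → r--

r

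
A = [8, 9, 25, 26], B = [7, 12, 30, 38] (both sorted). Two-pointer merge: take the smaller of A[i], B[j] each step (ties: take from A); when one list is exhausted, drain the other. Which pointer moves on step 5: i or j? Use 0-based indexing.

i=0 j=0: A[i]=8>B[j]=7 take 7, j++
i=0 j=1: A[i]=8<=B[j]=12 take 8, i++
i=1 j=1: A[i]=9<=B[j]=12 take 9, i++
i=2 j=1: A[i]=25>B[j]=12 take 12, j++
i=2 j=2: A[i]=25<=B[j]=30 take 25, i++

i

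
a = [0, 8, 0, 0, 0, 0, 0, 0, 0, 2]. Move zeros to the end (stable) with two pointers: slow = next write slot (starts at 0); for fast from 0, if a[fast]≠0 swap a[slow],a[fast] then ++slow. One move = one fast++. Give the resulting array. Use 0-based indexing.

[8, 2, 0, 0, 0, 0, 0, 0, 0, 0]

slow=0 fast=0: a[fast]=0, fast++
slow=0 fast=1: a[fast]=8≠0 swap→a[0]=8, slow++,fast++
slow=1 fast=2: a[fast]=0, fast++
slow=1 fast=3: a[fast]=0, fast++
slow=1 fast=4: a[fast]=0, fast++
slow=1 fast=5: a[fast]=0, fast++
slow=1 fast=6: a[fast]=0, fast++
slow=1 fast=7: a[fast]=0, fast++
slow=1 fast=8: a[fast]=0, fast++
slow=1 fast=9: a[fast]=2≠0 swap→a[1]=2, slow++,fast++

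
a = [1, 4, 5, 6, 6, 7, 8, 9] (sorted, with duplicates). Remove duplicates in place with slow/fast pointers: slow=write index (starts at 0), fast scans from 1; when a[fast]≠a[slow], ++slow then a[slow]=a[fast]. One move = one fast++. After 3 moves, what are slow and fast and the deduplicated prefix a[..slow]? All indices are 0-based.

(s=0,f=1) a[fast]=4≠a[slow]=1 write a[1]=4 → slow++,fast++
(s=1,f=2) a[fast]=5≠a[slow]=4 write a[2]=5 → slow++,fast++
(s=2,f=3) a[fast]=6≠a[slow]=5 write a[3]=6 → slow++,fast++

slow=3, fast=4, prefix=[1, 4, 5, 6]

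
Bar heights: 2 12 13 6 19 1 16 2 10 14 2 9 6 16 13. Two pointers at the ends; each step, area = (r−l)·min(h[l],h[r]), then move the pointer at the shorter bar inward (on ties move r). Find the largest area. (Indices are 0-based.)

max area = 156

l=0 r=14: min(2,13)*14=28 best=28 *, l++
l=1 r=14: min(12,13)*13=156 best=156 *, l++
l=2 r=14: min(13,13)*12=156 best=156, r--
l=2 r=13: min(13,16)*11=143 best=156, l++
l=3 r=13: min(6,16)*10=60 best=156, l++
l=4 r=13: min(19,16)*9=144 best=156, r--
l=4 r=12: min(19,6)*8=48 best=156, r--
l=4 r=11: min(19,9)*7=63 best=156, r--
l=4 r=10: min(19,2)*6=12 best=156, r--
l=4 r=9: min(19,14)*5=70 best=156, r--
l=4 r=8: min(19,10)*4=40 best=156, r--
l=4 r=7: min(19,2)*3=6 best=156, r--
l=4 r=6: min(19,16)*2=32 best=156, r--
l=4 r=5: min(19,1)*1=1 best=156, r--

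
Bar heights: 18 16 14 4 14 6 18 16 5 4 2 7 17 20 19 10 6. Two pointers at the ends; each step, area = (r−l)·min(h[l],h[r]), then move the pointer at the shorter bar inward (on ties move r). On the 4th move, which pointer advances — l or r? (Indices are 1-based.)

l

l=1 r=17: min(18,6)*16=96 best=96 *, r--
l=1 r=16: min(18,10)*15=150 best=150 *, r--
l=1 r=15: min(18,19)*14=252 best=252 *, l++
l=2 r=15: min(16,19)*13=208 best=252, l++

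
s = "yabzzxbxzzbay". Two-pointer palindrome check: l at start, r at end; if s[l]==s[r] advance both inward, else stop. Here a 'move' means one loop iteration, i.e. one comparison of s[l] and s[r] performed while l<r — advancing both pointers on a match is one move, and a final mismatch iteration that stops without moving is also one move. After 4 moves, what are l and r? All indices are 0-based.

l=0 r=12: 'y'=='y', l++,r--
l=1 r=11: 'a'=='a', l++,r--
l=2 r=10: 'b'=='b', l++,r--
l=3 r=9: 'z'=='z', l++,r--

l=4, r=8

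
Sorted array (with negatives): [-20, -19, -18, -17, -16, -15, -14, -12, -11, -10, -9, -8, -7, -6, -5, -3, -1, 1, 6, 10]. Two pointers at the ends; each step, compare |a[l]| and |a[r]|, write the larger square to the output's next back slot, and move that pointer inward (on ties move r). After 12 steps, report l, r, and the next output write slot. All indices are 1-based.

l=12, r=19, next write slot=8

[1,20] |-20|>|10| out[20]=400 → l++
[2,20] |-19|>|10| out[19]=361 → l++
[3,20] |-18|>|10| out[18]=324 → l++
[4,20] |-17|>|10| out[17]=289 → l++
[5,20] |-16|>|10| out[16]=256 → l++
[6,20] |-15|>|10| out[15]=225 → l++
[7,20] |-14|>|10| out[14]=196 → l++
[8,20] |-12|>|10| out[13]=144 → l++
[9,20] |-11|>|10| out[12]=121 → l++
[10,20] |-10|<=|10| out[11]=100 → r--
[10,19] |-10|>|6| out[10]=100 → l++
[11,19] |-9|>|6| out[9]=81 → l++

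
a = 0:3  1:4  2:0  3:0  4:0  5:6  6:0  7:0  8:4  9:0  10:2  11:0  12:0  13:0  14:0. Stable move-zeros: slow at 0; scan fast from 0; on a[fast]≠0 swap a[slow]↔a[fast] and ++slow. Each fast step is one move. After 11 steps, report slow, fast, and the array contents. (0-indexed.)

slow=0 fast=0: a[fast]=3≠0 swap→a[0]=3, slow++,fast++
slow=1 fast=1: a[fast]=4≠0 swap→a[1]=4, slow++,fast++
slow=2 fast=2: a[fast]=0, fast++
slow=2 fast=3: a[fast]=0, fast++
slow=2 fast=4: a[fast]=0, fast++
slow=2 fast=5: a[fast]=6≠0 swap→a[2]=6, slow++,fast++
slow=3 fast=6: a[fast]=0, fast++
slow=3 fast=7: a[fast]=0, fast++
slow=3 fast=8: a[fast]=4≠0 swap→a[3]=4, slow++,fast++
slow=4 fast=9: a[fast]=0, fast++
slow=4 fast=10: a[fast]=2≠0 swap→a[4]=2, slow++,fast++

slow=5, fast=11, a=[3, 4, 6, 4, 2, 0, 0, 0, 0, 0, 0, 0, 0, 0, 0]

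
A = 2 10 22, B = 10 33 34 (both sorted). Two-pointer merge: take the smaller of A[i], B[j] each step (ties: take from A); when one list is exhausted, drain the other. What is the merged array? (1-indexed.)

i=1 j=1: A[i]=2<=B[j]=10 take 2, i++
i=2 j=1: A[i]=10<=B[j]=10 take 10, i++
i=3 j=1: A[i]=22>B[j]=10 take 10, j++
i=3 j=2: A[i]=22<=B[j]=33 take 22, i++
i=4 j=2: A done, take B[j]=33, j++
i=4 j=3: A done, take B[j]=34, j++

[2, 10, 10, 22, 33, 34]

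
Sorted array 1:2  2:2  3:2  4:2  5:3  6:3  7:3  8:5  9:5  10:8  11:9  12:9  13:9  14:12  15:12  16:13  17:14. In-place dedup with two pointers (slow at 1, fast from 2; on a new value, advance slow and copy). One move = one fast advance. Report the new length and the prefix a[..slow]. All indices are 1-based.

length 8; prefix = [2, 3, 5, 8, 9, 12, 13, 14]

slow=1 fast=2: a[fast]=2=a[slow] dup, fast++
slow=1 fast=3: a[fast]=2=a[slow] dup, fast++
slow=1 fast=4: a[fast]=2=a[slow] dup, fast++
slow=1 fast=5: a[fast]=3≠a[slow]=2 write a[2]=3, slow++,fast++
slow=2 fast=6: a[fast]=3=a[slow] dup, fast++
slow=2 fast=7: a[fast]=3=a[slow] dup, fast++
slow=2 fast=8: a[fast]=5≠a[slow]=3 write a[3]=5, slow++,fast++
slow=3 fast=9: a[fast]=5=a[slow] dup, fast++
slow=3 fast=10: a[fast]=8≠a[slow]=5 write a[4]=8, slow++,fast++
slow=4 fast=11: a[fast]=9≠a[slow]=8 write a[5]=9, slow++,fast++
slow=5 fast=12: a[fast]=9=a[slow] dup, fast++
slow=5 fast=13: a[fast]=9=a[slow] dup, fast++
slow=5 fast=14: a[fast]=12≠a[slow]=9 write a[6]=12, slow++,fast++
slow=6 fast=15: a[fast]=12=a[slow] dup, fast++
slow=6 fast=16: a[fast]=13≠a[slow]=12 write a[7]=13, slow++,fast++
slow=7 fast=17: a[fast]=14≠a[slow]=13 write a[8]=14, slow++,fast++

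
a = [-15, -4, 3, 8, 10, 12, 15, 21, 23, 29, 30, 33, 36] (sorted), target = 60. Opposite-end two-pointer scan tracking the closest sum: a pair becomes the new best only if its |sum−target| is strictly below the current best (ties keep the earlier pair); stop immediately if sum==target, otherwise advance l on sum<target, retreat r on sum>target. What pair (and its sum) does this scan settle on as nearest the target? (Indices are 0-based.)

l=0 r=12: -15+36=21 d=39 *, l++
l=1 r=12: -4+36=32 d=28 *, l++
l=2 r=12: 3+36=39 d=21 *, l++
l=3 r=12: 8+36=44 d=16 *, l++
l=4 r=12: 10+36=46 d=14 *, l++
l=5 r=12: 12+36=48 d=12 *, l++
l=6 r=12: 15+36=51 d=9 *, l++
l=7 r=12: 21+36=57 d=3 *, l++
l=8 r=12: 23+36=59 d=1 *, l++
l=9 r=12: 29+36=65 d=5, r--
l=9 r=11: 29+33=62 d=2, r--
l=9 r=10: 29+30=59 d=1, l++

pair (23, 36) with sum 59 (|Δ|=1)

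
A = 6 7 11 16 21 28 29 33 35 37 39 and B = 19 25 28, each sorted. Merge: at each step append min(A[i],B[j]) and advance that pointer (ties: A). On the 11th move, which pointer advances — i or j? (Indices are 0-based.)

[i=0,j=0] A[i]=6<=B[j]=19 take 6 → i++
[i=1,j=0] A[i]=7<=B[j]=19 take 7 → i++
[i=2,j=0] A[i]=11<=B[j]=19 take 11 → i++
[i=3,j=0] A[i]=16<=B[j]=19 take 16 → i++
[i=4,j=0] A[i]=21>B[j]=19 take 19 → j++
[i=4,j=1] A[i]=21<=B[j]=25 take 21 → i++
[i=5,j=1] A[i]=28>B[j]=25 take 25 → j++
[i=5,j=2] A[i]=28<=B[j]=28 take 28 → i++
[i=6,j=2] A[i]=29>B[j]=28 take 28 → j++
[i=6,j=3] B done, take A[i]=29 → i++
[i=7,j=3] B done, take A[i]=33 → i++

i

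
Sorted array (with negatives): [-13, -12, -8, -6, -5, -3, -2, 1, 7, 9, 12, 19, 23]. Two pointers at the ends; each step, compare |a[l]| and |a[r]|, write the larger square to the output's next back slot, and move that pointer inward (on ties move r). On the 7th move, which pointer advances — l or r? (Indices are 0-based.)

l

[0,12] |-13|<=|23| out[12]=529 → r--
[0,11] |-13|<=|19| out[11]=361 → r--
[0,10] |-13|>|12| out[10]=169 → l++
[1,10] |-12|<=|12| out[9]=144 → r--
[1,9] |-12|>|9| out[8]=144 → l++
[2,9] |-8|<=|9| out[7]=81 → r--
[2,8] |-8|>|7| out[6]=64 → l++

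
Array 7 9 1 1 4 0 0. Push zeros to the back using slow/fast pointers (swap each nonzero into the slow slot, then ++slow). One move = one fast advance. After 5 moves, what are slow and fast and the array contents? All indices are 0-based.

slow=0 fast=0: a[fast]=7≠0 swap→a[0]=7, slow++,fast++
slow=1 fast=1: a[fast]=9≠0 swap→a[1]=9, slow++,fast++
slow=2 fast=2: a[fast]=1≠0 swap→a[2]=1, slow++,fast++
slow=3 fast=3: a[fast]=1≠0 swap→a[3]=1, slow++,fast++
slow=4 fast=4: a[fast]=4≠0 swap→a[4]=4, slow++,fast++

slow=5, fast=5, a=[7, 9, 1, 1, 4, 0, 0]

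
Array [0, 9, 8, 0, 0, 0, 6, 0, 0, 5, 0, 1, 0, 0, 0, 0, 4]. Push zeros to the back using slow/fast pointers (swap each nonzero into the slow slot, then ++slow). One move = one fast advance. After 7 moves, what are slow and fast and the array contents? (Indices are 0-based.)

(s=0,f=0) a[fast]=0 → fast++
(s=0,f=1) a[fast]=9≠0 swap→a[0]=9 → slow++,fast++
(s=1,f=2) a[fast]=8≠0 swap→a[1]=8 → slow++,fast++
(s=2,f=3) a[fast]=0 → fast++
(s=2,f=4) a[fast]=0 → fast++
(s=2,f=5) a[fast]=0 → fast++
(s=2,f=6) a[fast]=6≠0 swap→a[2]=6 → slow++,fast++

slow=3, fast=7, a=[9, 8, 6, 0, 0, 0, 0, 0, 0, 5, 0, 1, 0, 0, 0, 0, 4]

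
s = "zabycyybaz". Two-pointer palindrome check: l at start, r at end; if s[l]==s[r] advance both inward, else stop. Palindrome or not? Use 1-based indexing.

not a palindrome (mismatch at 5,6)

[1,10] 'z'=='z' → l++,r--
[2,9] 'a'=='a' → l++,r--
[3,8] 'b'=='b' → l++,r--
[4,7] 'y'=='y' → l++,r--
[5,6] 'c'!='y' → stop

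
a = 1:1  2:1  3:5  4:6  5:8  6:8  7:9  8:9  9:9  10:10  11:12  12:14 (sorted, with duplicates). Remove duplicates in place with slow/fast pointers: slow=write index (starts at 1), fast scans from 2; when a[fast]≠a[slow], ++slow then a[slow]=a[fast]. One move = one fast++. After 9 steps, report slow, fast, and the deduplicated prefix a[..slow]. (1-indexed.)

(s=1,f=2) a[fast]=1=a[slow] dup → fast++
(s=1,f=3) a[fast]=5≠a[slow]=1 write a[2]=5 → slow++,fast++
(s=2,f=4) a[fast]=6≠a[slow]=5 write a[3]=6 → slow++,fast++
(s=3,f=5) a[fast]=8≠a[slow]=6 write a[4]=8 → slow++,fast++
(s=4,f=6) a[fast]=8=a[slow] dup → fast++
(s=4,f=7) a[fast]=9≠a[slow]=8 write a[5]=9 → slow++,fast++
(s=5,f=8) a[fast]=9=a[slow] dup → fast++
(s=5,f=9) a[fast]=9=a[slow] dup → fast++
(s=5,f=10) a[fast]=10≠a[slow]=9 write a[6]=10 → slow++,fast++

slow=6, fast=11, prefix=[1, 5, 6, 8, 9, 10]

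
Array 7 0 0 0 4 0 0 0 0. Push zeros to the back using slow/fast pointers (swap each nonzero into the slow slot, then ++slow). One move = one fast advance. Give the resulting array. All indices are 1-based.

slow=1 fast=1: a[fast]=7≠0 swap→a[1]=7, slow++,fast++
slow=2 fast=2: a[fast]=0, fast++
slow=2 fast=3: a[fast]=0, fast++
slow=2 fast=4: a[fast]=0, fast++
slow=2 fast=5: a[fast]=4≠0 swap→a[2]=4, slow++,fast++
slow=3 fast=6: a[fast]=0, fast++
slow=3 fast=7: a[fast]=0, fast++
slow=3 fast=8: a[fast]=0, fast++
slow=3 fast=9: a[fast]=0, fast++

[7, 4, 0, 0, 0, 0, 0, 0, 0]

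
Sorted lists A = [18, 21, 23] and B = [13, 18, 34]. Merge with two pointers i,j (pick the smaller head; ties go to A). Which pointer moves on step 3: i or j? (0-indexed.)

i=0 j=0: A[i]=18>B[j]=13 take 13, j++
i=0 j=1: A[i]=18<=B[j]=18 take 18, i++
i=1 j=1: A[i]=21>B[j]=18 take 18, j++

j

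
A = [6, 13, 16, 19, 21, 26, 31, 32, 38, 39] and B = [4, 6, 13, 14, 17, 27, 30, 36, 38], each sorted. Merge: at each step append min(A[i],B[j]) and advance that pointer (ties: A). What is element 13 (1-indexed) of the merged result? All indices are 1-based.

[i=1,j=1] A[i]=6>B[j]=4 take 4 → j++
[i=1,j=2] A[i]=6<=B[j]=6 take 6 → i++
[i=2,j=2] A[i]=13>B[j]=6 take 6 → j++
[i=2,j=3] A[i]=13<=B[j]=13 take 13 → i++
[i=3,j=3] A[i]=16>B[j]=13 take 13 → j++
[i=3,j=4] A[i]=16>B[j]=14 take 14 → j++
[i=3,j=5] A[i]=16<=B[j]=17 take 16 → i++
[i=4,j=5] A[i]=19>B[j]=17 take 17 → j++
[i=4,j=6] A[i]=19<=B[j]=27 take 19 → i++
[i=5,j=6] A[i]=21<=B[j]=27 take 21 → i++
[i=6,j=6] A[i]=26<=B[j]=27 take 26 → i++
[i=7,j=6] A[i]=31>B[j]=27 take 27 → j++
[i=7,j=7] A[i]=31>B[j]=30 take 30 → j++
[i=7,j=8] A[i]=31<=B[j]=36 take 31 → i++
[i=8,j=8] A[i]=32<=B[j]=36 take 32 → i++
[i=9,j=8] A[i]=38>B[j]=36 take 36 → j++
[i=9,j=9] A[i]=38<=B[j]=38 take 38 → i++
[i=10,j=9] A[i]=39>B[j]=38 take 38 → j++
[i=10,j=10] B done, take A[i]=39 → i++

merged[13] = 30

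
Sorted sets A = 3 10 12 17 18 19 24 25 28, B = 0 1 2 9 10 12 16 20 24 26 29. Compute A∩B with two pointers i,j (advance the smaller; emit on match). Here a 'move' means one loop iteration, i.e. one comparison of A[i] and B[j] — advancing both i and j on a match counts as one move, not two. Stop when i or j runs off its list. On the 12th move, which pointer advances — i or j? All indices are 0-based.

[i=0,j=0] 3>0 → j++
[i=0,j=1] 3>1 → j++
[i=0,j=2] 3>2 → j++
[i=0,j=3] 3<9 → i++
[i=1,j=3] 10>9 → j++
[i=1,j=4] 10==10 emit → i++,j++
[i=2,j=5] 12==12 emit → i++,j++
[i=3,j=6] 17>16 → j++
[i=3,j=7] 17<20 → i++
[i=4,j=7] 18<20 → i++
[i=5,j=7] 19<20 → i++
[i=6,j=7] 24>20 → j++

j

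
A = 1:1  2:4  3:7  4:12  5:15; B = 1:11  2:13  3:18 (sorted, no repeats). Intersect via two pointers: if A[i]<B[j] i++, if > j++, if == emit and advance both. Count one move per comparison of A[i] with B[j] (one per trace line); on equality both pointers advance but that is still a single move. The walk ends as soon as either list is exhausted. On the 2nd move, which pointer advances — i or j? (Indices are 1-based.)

[i=1,j=1] 1<11 → i++
[i=2,j=1] 4<11 → i++

i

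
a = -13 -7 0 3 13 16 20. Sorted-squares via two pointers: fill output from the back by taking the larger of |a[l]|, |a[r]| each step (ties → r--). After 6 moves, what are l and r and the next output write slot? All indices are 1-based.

l=3, r=3, next write slot=1

[1,7] |-13|<=|20| out[7]=400 → r--
[1,6] |-13|<=|16| out[6]=256 → r--
[1,5] |-13|<=|13| out[5]=169 → r--
[1,4] |-13|>|3| out[4]=169 → l++
[2,4] |-7|>|3| out[3]=49 → l++
[3,4] |0|<=|3| out[2]=9 → r--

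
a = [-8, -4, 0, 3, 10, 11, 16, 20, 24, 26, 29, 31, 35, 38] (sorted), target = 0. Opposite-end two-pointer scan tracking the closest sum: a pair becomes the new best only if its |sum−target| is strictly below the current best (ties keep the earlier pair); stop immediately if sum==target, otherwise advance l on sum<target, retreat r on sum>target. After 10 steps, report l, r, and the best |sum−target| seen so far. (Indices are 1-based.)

l=1 r=14: -8+38=30 d=30 *, r--
l=1 r=13: -8+35=27 d=27 *, r--
l=1 r=12: -8+31=23 d=23 *, r--
l=1 r=11: -8+29=21 d=21 *, r--
l=1 r=10: -8+26=18 d=18 *, r--
l=1 r=9: -8+24=16 d=16 *, r--
l=1 r=8: -8+20=12 d=12 *, r--
l=1 r=7: -8+16=8 d=8 *, r--
l=1 r=6: -8+11=3 d=3 *, r--
l=1 r=5: -8+10=2 d=2 *, r--

l=1, r=4, best |Δ|=2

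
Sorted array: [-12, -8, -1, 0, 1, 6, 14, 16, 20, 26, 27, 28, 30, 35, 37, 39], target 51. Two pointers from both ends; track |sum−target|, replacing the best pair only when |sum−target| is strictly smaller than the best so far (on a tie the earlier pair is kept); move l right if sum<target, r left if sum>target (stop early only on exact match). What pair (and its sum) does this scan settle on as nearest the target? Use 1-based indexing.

l=1 r=16: -12+39=27 d=24 *, l++
l=2 r=16: -8+39=31 d=20 *, l++
l=3 r=16: -1+39=38 d=13 *, l++
l=4 r=16: 0+39=39 d=12 *, l++
l=5 r=16: 1+39=40 d=11 *, l++
l=6 r=16: 6+39=45 d=6 *, l++
l=7 r=16: 14+39=53 d=2 *, r--
l=7 r=15: 14+37=51 d=0 *, stop

pair (14, 37) with sum 51 (|Δ|=0)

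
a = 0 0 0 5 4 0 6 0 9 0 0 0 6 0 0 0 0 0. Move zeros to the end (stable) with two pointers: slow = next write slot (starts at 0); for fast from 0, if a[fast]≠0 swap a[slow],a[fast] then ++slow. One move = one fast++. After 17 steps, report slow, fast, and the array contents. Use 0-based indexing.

slow=0 fast=0: a[fast]=0, fast++
slow=0 fast=1: a[fast]=0, fast++
slow=0 fast=2: a[fast]=0, fast++
slow=0 fast=3: a[fast]=5≠0 swap→a[0]=5, slow++,fast++
slow=1 fast=4: a[fast]=4≠0 swap→a[1]=4, slow++,fast++
slow=2 fast=5: a[fast]=0, fast++
slow=2 fast=6: a[fast]=6≠0 swap→a[2]=6, slow++,fast++
slow=3 fast=7: a[fast]=0, fast++
slow=3 fast=8: a[fast]=9≠0 swap→a[3]=9, slow++,fast++
slow=4 fast=9: a[fast]=0, fast++
slow=4 fast=10: a[fast]=0, fast++
slow=4 fast=11: a[fast]=0, fast++
slow=4 fast=12: a[fast]=6≠0 swap→a[4]=6, slow++,fast++
slow=5 fast=13: a[fast]=0, fast++
slow=5 fast=14: a[fast]=0, fast++
slow=5 fast=15: a[fast]=0, fast++
slow=5 fast=16: a[fast]=0, fast++

slow=5, fast=17, a=[5, 4, 6, 9, 6, 0, 0, 0, 0, 0, 0, 0, 0, 0, 0, 0, 0, 0]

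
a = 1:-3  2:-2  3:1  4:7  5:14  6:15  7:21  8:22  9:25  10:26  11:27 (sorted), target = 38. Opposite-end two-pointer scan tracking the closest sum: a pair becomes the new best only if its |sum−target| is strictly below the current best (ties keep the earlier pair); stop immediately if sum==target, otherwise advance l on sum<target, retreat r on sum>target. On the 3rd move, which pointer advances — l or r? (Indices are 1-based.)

[1,11] -3+27=24 d=14 * → l++
[2,11] -2+27=25 d=13 * → l++
[3,11] 1+27=28 d=10 * → l++

l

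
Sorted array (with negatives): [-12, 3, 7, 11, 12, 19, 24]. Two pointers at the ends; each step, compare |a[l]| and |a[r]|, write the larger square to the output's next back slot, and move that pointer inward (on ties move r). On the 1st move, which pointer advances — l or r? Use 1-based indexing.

[1,7] |-12|<=|24| out[7]=576 → r--

r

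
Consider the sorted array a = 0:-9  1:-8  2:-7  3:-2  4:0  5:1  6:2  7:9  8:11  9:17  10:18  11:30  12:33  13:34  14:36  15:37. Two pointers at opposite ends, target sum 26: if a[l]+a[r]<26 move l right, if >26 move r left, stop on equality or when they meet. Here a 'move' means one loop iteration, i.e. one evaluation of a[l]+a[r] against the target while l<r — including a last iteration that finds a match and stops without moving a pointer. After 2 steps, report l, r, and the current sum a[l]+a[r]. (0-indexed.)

l=0 r=15: -9+37=28 >26, r--
l=0 r=14: -9+36=27 >26, r--

l=0, r=13, sum=25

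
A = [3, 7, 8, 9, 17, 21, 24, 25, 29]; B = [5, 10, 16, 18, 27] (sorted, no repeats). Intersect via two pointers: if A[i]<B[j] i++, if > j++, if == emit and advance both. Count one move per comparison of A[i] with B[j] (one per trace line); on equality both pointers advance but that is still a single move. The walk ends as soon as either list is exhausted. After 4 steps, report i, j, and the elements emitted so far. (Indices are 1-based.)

i=4, j=2, emitted=[]

[i=1,j=1] 3<5 → i++
[i=2,j=1] 7>5 → j++
[i=2,j=2] 7<10 → i++
[i=3,j=2] 8<10 → i++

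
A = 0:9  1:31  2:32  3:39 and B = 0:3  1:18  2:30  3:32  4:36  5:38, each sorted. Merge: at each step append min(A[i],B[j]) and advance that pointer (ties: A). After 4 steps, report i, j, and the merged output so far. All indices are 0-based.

i=0 j=0: A[i]=9>B[j]=3 take 3, j++
i=0 j=1: A[i]=9<=B[j]=18 take 9, i++
i=1 j=1: A[i]=31>B[j]=18 take 18, j++
i=1 j=2: A[i]=31>B[j]=30 take 30, j++

i=1, j=3, merged so far=[3, 9, 18, 30]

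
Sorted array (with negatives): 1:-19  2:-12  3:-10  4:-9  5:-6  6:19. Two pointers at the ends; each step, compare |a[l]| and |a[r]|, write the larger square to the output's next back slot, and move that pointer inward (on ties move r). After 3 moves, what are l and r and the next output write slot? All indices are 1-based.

[1,6] |-19|<=|19| out[6]=361 → r--
[1,5] |-19|>|-6| out[5]=361 → l++
[2,5] |-12|>|-6| out[4]=144 → l++

l=3, r=5, next write slot=3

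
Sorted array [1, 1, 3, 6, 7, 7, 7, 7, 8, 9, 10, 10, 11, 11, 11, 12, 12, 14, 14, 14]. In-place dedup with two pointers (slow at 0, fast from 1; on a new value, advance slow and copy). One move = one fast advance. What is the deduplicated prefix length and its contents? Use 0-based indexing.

length 10; prefix = [1, 3, 6, 7, 8, 9, 10, 11, 12, 14]

slow=0 fast=1: a[fast]=1=a[slow] dup, fast++
slow=0 fast=2: a[fast]=3≠a[slow]=1 write a[1]=3, slow++,fast++
slow=1 fast=3: a[fast]=6≠a[slow]=3 write a[2]=6, slow++,fast++
slow=2 fast=4: a[fast]=7≠a[slow]=6 write a[3]=7, slow++,fast++
slow=3 fast=5: a[fast]=7=a[slow] dup, fast++
slow=3 fast=6: a[fast]=7=a[slow] dup, fast++
slow=3 fast=7: a[fast]=7=a[slow] dup, fast++
slow=3 fast=8: a[fast]=8≠a[slow]=7 write a[4]=8, slow++,fast++
slow=4 fast=9: a[fast]=9≠a[slow]=8 write a[5]=9, slow++,fast++
slow=5 fast=10: a[fast]=10≠a[slow]=9 write a[6]=10, slow++,fast++
slow=6 fast=11: a[fast]=10=a[slow] dup, fast++
slow=6 fast=12: a[fast]=11≠a[slow]=10 write a[7]=11, slow++,fast++
slow=7 fast=13: a[fast]=11=a[slow] dup, fast++
slow=7 fast=14: a[fast]=11=a[slow] dup, fast++
slow=7 fast=15: a[fast]=12≠a[slow]=11 write a[8]=12, slow++,fast++
slow=8 fast=16: a[fast]=12=a[slow] dup, fast++
slow=8 fast=17: a[fast]=14≠a[slow]=12 write a[9]=14, slow++,fast++
slow=9 fast=18: a[fast]=14=a[slow] dup, fast++
slow=9 fast=19: a[fast]=14=a[slow] dup, fast++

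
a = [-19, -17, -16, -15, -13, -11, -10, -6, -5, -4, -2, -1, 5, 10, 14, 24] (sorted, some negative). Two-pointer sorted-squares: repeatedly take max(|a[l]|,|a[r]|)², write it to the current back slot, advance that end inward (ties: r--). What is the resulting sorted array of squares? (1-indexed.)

[1,16] |-19|<=|24| out[16]=576 → r--
[1,15] |-19|>|14| out[15]=361 → l++
[2,15] |-17|>|14| out[14]=289 → l++
[3,15] |-16|>|14| out[13]=256 → l++
[4,15] |-15|>|14| out[12]=225 → l++
[5,15] |-13|<=|14| out[11]=196 → r--
[5,14] |-13|>|10| out[10]=169 → l++
[6,14] |-11|>|10| out[9]=121 → l++
[7,14] |-10|<=|10| out[8]=100 → r--
[7,13] |-10|>|5| out[7]=100 → l++
[8,13] |-6|>|5| out[6]=36 → l++
[9,13] |-5|<=|5| out[5]=25 → r--
[9,12] |-5|>|-1| out[4]=25 → l++
[10,12] |-4|>|-1| out[3]=16 → l++
[11,12] |-2|>|-1| out[2]=4 → l++
[12,12] |-1|<=|-1| out[1]=1 → r--

[1, 4, 16, 25, 25, 36, 100, 100, 121, 169, 196, 225, 256, 289, 361, 576]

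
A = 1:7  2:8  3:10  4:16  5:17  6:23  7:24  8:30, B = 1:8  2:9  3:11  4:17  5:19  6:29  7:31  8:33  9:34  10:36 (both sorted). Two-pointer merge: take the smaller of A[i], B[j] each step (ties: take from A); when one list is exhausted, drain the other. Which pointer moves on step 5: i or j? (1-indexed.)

i

[i=1,j=1] A[i]=7<=B[j]=8 take 7 → i++
[i=2,j=1] A[i]=8<=B[j]=8 take 8 → i++
[i=3,j=1] A[i]=10>B[j]=8 take 8 → j++
[i=3,j=2] A[i]=10>B[j]=9 take 9 → j++
[i=3,j=3] A[i]=10<=B[j]=11 take 10 → i++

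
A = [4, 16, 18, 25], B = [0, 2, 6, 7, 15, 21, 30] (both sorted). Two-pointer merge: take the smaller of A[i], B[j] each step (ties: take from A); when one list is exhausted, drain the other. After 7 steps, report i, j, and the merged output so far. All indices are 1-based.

[i=1,j=1] A[i]=4>B[j]=0 take 0 → j++
[i=1,j=2] A[i]=4>B[j]=2 take 2 → j++
[i=1,j=3] A[i]=4<=B[j]=6 take 4 → i++
[i=2,j=3] A[i]=16>B[j]=6 take 6 → j++
[i=2,j=4] A[i]=16>B[j]=7 take 7 → j++
[i=2,j=5] A[i]=16>B[j]=15 take 15 → j++
[i=2,j=6] A[i]=16<=B[j]=21 take 16 → i++

i=3, j=6, merged so far=[0, 2, 4, 6, 7, 15, 16]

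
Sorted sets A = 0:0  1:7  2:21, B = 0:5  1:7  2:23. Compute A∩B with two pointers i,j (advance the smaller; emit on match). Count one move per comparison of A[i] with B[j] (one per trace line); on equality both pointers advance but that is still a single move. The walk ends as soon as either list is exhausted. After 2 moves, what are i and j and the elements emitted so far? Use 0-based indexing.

i=1, j=1, emitted=[]

[i=0,j=0] 0<5 → i++
[i=1,j=0] 7>5 → j++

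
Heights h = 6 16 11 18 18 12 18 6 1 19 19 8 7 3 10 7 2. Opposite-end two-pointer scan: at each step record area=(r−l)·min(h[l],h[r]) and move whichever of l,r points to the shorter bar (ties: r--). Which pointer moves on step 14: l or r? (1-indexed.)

l

[1,17] min(6,2)*16=32 best=32 * → r--
[1,16] min(6,7)*15=90 best=90 * → l++
[2,16] min(16,7)*14=98 best=98 * → r--
[2,15] min(16,10)*13=130 best=130 * → r--
[2,14] min(16,3)*12=36 best=130 → r--
[2,13] min(16,7)*11=77 best=130 → r--
[2,12] min(16,8)*10=80 best=130 → r--
[2,11] min(16,19)*9=144 best=144 * → l++
[3,11] min(11,19)*8=88 best=144 → l++
[4,11] min(18,19)*7=126 best=144 → l++
[5,11] min(18,19)*6=108 best=144 → l++
[6,11] min(12,19)*5=60 best=144 → l++
[7,11] min(18,19)*4=72 best=144 → l++
[8,11] min(6,19)*3=18 best=144 → l++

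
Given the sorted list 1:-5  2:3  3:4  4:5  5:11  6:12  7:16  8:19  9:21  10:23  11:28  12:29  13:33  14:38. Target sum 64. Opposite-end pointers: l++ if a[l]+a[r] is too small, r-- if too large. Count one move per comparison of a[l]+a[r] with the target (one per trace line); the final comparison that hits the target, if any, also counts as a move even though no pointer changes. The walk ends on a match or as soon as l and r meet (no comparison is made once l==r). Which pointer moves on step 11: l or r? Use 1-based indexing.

l=1 r=14: -5+38=33 <64, l++
l=2 r=14: 3+38=41 <64, l++
l=3 r=14: 4+38=42 <64, l++
l=4 r=14: 5+38=43 <64, l++
l=5 r=14: 11+38=49 <64, l++
l=6 r=14: 12+38=50 <64, l++
l=7 r=14: 16+38=54 <64, l++
l=8 r=14: 19+38=57 <64, l++
l=9 r=14: 21+38=59 <64, l++
l=10 r=14: 23+38=61 <64, l++
l=11 r=14: 28+38=66 >64, r--

r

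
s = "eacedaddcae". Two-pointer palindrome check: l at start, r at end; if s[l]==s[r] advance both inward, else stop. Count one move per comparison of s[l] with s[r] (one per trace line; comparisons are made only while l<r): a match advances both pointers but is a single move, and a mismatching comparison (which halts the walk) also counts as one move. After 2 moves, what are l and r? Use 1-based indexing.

l=3, r=9

l=1 r=11: 'e'=='e', l++,r--
l=2 r=10: 'a'=='a', l++,r--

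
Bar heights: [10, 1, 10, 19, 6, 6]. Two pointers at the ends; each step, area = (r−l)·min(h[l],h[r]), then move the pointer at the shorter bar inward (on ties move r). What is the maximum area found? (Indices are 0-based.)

max area = 30

[0,5] min(10,6)*5=30 best=30 * → r--
[0,4] min(10,6)*4=24 best=30 → r--
[0,3] min(10,19)*3=30 best=30 → l++
[1,3] min(1,19)*2=2 best=30 → l++
[2,3] min(10,19)*1=10 best=30 → l++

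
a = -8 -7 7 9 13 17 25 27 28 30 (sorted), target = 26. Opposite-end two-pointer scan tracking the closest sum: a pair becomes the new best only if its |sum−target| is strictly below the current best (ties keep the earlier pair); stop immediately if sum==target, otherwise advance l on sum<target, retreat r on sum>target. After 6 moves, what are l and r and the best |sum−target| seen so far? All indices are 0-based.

l=2, r=5, best |Δ|=3

[0,9] -8+30=22 d=4 * → l++
[1,9] -7+30=23 d=3 * → l++
[2,9] 7+30=37 d=11 → r--
[2,8] 7+28=35 d=9 → r--
[2,7] 7+27=34 d=8 → r--
[2,6] 7+25=32 d=6 → r--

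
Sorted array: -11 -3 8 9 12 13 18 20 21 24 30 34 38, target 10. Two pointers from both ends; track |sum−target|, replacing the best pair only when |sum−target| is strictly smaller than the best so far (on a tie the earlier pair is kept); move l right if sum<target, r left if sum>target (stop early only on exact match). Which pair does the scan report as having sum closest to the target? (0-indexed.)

pair (-11, 21) with sum 10 (|Δ|=0)

l=0 r=12: -11+38=27 d=17 *, r--
l=0 r=11: -11+34=23 d=13 *, r--
l=0 r=10: -11+30=19 d=9 *, r--
l=0 r=9: -11+24=13 d=3 *, r--
l=0 r=8: -11+21=10 d=0 *, stop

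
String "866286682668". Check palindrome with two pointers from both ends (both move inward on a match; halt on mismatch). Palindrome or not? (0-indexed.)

palindrome

[0,11] '8'=='8' → l++,r--
[1,10] '6'=='6' → l++,r--
[2,9] '6'=='6' → l++,r--
[3,8] '2'=='2' → l++,r--
[4,7] '8'=='8' → l++,r--
[5,6] '6'=='6' → l++,r--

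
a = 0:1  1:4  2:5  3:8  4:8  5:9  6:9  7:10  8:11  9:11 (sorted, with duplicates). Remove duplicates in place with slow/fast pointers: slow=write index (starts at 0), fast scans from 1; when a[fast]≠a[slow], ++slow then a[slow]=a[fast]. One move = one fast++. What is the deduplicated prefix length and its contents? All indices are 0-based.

slow=0 fast=1: a[fast]=4≠a[slow]=1 write a[1]=4, slow++,fast++
slow=1 fast=2: a[fast]=5≠a[slow]=4 write a[2]=5, slow++,fast++
slow=2 fast=3: a[fast]=8≠a[slow]=5 write a[3]=8, slow++,fast++
slow=3 fast=4: a[fast]=8=a[slow] dup, fast++
slow=3 fast=5: a[fast]=9≠a[slow]=8 write a[4]=9, slow++,fast++
slow=4 fast=6: a[fast]=9=a[slow] dup, fast++
slow=4 fast=7: a[fast]=10≠a[slow]=9 write a[5]=10, slow++,fast++
slow=5 fast=8: a[fast]=11≠a[slow]=10 write a[6]=11, slow++,fast++
slow=6 fast=9: a[fast]=11=a[slow] dup, fast++

length 7; prefix = [1, 4, 5, 8, 9, 10, 11]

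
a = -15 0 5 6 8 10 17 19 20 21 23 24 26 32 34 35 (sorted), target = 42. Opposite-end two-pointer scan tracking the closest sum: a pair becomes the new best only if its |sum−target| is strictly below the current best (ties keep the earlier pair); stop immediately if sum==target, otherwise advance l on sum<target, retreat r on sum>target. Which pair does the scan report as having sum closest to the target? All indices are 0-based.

[0,15] -15+35=20 d=22 * → l++
[1,15] 0+35=35 d=7 * → l++
[2,15] 5+35=40 d=2 * → l++
[3,15] 6+35=41 d=1 * → l++
[4,15] 8+35=43 d=1 → r--
[4,14] 8+34=42 d=0 * → stop

pair (8, 34) with sum 42 (|Δ|=0)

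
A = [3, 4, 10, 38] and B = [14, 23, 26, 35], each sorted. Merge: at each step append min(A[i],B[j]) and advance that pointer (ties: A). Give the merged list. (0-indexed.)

[i=0,j=0] A[i]=3<=B[j]=14 take 3 → i++
[i=1,j=0] A[i]=4<=B[j]=14 take 4 → i++
[i=2,j=0] A[i]=10<=B[j]=14 take 10 → i++
[i=3,j=0] A[i]=38>B[j]=14 take 14 → j++
[i=3,j=1] A[i]=38>B[j]=23 take 23 → j++
[i=3,j=2] A[i]=38>B[j]=26 take 26 → j++
[i=3,j=3] A[i]=38>B[j]=35 take 35 → j++
[i=3,j=4] B done, take A[i]=38 → i++

[3, 4, 10, 14, 23, 26, 35, 38]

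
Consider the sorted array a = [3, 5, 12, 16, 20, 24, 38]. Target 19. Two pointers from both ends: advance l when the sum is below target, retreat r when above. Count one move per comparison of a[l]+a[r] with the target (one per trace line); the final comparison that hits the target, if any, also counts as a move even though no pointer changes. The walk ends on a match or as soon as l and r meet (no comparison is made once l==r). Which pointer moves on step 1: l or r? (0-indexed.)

l=0 r=6: 3+38=41 >19, r--

r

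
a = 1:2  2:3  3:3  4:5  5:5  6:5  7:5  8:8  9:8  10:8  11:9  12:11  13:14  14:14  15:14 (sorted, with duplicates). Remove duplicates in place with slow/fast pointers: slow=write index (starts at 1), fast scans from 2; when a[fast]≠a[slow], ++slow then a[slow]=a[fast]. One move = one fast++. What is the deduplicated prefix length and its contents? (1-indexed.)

length 7; prefix = [2, 3, 5, 8, 9, 11, 14]

slow=1 fast=2: a[fast]=3≠a[slow]=2 write a[2]=3, slow++,fast++
slow=2 fast=3: a[fast]=3=a[slow] dup, fast++
slow=2 fast=4: a[fast]=5≠a[slow]=3 write a[3]=5, slow++,fast++
slow=3 fast=5: a[fast]=5=a[slow] dup, fast++
slow=3 fast=6: a[fast]=5=a[slow] dup, fast++
slow=3 fast=7: a[fast]=5=a[slow] dup, fast++
slow=3 fast=8: a[fast]=8≠a[slow]=5 write a[4]=8, slow++,fast++
slow=4 fast=9: a[fast]=8=a[slow] dup, fast++
slow=4 fast=10: a[fast]=8=a[slow] dup, fast++
slow=4 fast=11: a[fast]=9≠a[slow]=8 write a[5]=9, slow++,fast++
slow=5 fast=12: a[fast]=11≠a[slow]=9 write a[6]=11, slow++,fast++
slow=6 fast=13: a[fast]=14≠a[slow]=11 write a[7]=14, slow++,fast++
slow=7 fast=14: a[fast]=14=a[slow] dup, fast++
slow=7 fast=15: a[fast]=14=a[slow] dup, fast++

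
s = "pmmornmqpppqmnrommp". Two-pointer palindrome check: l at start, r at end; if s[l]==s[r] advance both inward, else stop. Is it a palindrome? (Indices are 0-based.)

l=0 r=18: 'p'=='p', l++,r--
l=1 r=17: 'm'=='m', l++,r--
l=2 r=16: 'm'=='m', l++,r--
l=3 r=15: 'o'=='o', l++,r--
l=4 r=14: 'r'=='r', l++,r--
l=5 r=13: 'n'=='n', l++,r--
l=6 r=12: 'm'=='m', l++,r--
l=7 r=11: 'q'=='q', l++,r--
l=8 r=10: 'p'=='p', l++,r--

palindrome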